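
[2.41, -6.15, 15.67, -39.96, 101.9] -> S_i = 2.41*(-2.55)^i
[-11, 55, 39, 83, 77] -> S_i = Random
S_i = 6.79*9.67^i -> [6.79, 65.66, 634.93, 6139.73, 59371.18]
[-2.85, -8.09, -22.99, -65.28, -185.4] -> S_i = -2.85*2.84^i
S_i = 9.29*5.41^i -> [9.29, 50.26, 271.9, 1470.98, 7958.02]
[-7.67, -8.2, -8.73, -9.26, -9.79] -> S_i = -7.67 + -0.53*i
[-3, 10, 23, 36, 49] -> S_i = -3 + 13*i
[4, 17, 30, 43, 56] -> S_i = 4 + 13*i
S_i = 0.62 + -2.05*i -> [0.62, -1.43, -3.48, -5.53, -7.58]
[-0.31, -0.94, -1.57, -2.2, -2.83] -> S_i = -0.31 + -0.63*i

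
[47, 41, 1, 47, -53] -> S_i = Random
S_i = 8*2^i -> [8, 16, 32, 64, 128]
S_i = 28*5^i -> [28, 140, 700, 3500, 17500]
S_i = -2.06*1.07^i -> [-2.06, -2.2, -2.36, -2.52, -2.7]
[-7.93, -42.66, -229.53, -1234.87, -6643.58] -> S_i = -7.93*5.38^i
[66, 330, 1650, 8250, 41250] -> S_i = 66*5^i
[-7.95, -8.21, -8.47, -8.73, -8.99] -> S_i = -7.95 + -0.26*i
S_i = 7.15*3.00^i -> [7.15, 21.45, 64.35, 193.05, 579.15]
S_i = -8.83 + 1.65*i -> [-8.83, -7.18, -5.53, -3.88, -2.23]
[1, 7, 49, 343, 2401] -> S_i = 1*7^i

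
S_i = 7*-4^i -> [7, -28, 112, -448, 1792]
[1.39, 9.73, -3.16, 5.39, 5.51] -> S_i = Random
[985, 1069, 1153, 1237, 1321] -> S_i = 985 + 84*i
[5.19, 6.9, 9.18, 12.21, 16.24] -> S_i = 5.19*1.33^i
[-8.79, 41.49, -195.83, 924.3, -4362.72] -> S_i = -8.79*(-4.72)^i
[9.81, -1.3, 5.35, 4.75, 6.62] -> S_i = Random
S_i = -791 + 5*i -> [-791, -786, -781, -776, -771]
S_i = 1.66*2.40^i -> [1.66, 3.98, 9.56, 22.95, 55.07]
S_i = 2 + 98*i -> [2, 100, 198, 296, 394]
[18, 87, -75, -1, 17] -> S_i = Random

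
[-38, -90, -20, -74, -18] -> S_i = Random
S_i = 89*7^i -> [89, 623, 4361, 30527, 213689]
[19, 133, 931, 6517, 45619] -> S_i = 19*7^i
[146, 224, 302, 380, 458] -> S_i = 146 + 78*i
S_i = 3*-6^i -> [3, -18, 108, -648, 3888]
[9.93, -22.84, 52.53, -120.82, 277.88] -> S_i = 9.93*(-2.30)^i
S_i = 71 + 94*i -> [71, 165, 259, 353, 447]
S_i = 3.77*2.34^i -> [3.77, 8.82, 20.64, 48.3, 113.03]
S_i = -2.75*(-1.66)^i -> [-2.75, 4.56, -7.58, 12.58, -20.88]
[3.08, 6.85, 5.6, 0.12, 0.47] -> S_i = Random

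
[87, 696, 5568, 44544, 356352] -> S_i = 87*8^i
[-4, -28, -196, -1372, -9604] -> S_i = -4*7^i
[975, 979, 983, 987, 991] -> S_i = 975 + 4*i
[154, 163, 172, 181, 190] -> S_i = 154 + 9*i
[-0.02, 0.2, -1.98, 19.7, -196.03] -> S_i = -0.02*(-9.95)^i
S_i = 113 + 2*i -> [113, 115, 117, 119, 121]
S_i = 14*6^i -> [14, 84, 504, 3024, 18144]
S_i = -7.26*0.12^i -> [-7.26, -0.87, -0.1, -0.01, -0.0]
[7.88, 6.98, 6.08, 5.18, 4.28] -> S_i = 7.88 + -0.90*i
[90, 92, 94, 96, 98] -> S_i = 90 + 2*i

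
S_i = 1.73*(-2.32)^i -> [1.73, -4.01, 9.31, -21.6, 50.12]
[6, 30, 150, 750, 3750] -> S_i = 6*5^i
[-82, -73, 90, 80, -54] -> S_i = Random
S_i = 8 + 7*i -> [8, 15, 22, 29, 36]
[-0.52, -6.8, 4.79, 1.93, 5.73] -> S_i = Random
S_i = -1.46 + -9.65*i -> [-1.46, -11.11, -20.76, -30.41, -40.06]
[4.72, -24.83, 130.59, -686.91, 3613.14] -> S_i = 4.72*(-5.26)^i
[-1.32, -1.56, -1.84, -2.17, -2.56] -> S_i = -1.32*1.18^i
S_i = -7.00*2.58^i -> [-7.0, -18.06, -46.59, -120.21, -310.15]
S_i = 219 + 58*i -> [219, 277, 335, 393, 451]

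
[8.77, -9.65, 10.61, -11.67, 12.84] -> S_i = 8.77*(-1.10)^i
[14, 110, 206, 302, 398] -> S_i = 14 + 96*i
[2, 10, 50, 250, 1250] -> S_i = 2*5^i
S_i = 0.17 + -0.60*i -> [0.17, -0.43, -1.03, -1.63, -2.23]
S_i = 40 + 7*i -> [40, 47, 54, 61, 68]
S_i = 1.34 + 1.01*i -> [1.34, 2.35, 3.36, 4.37, 5.38]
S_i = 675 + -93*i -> [675, 582, 489, 396, 303]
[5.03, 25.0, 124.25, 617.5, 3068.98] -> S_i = 5.03*4.97^i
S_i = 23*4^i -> [23, 92, 368, 1472, 5888]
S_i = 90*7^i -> [90, 630, 4410, 30870, 216090]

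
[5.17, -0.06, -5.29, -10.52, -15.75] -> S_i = 5.17 + -5.23*i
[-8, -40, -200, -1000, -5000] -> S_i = -8*5^i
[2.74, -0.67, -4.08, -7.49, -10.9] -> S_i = 2.74 + -3.41*i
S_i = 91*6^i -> [91, 546, 3276, 19656, 117936]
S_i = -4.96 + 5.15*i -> [-4.96, 0.19, 5.34, 10.49, 15.64]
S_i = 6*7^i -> [6, 42, 294, 2058, 14406]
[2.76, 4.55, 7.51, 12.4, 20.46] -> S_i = 2.76*1.65^i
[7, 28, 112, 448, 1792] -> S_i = 7*4^i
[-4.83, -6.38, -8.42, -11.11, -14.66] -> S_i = -4.83*1.32^i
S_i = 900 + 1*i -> [900, 901, 902, 903, 904]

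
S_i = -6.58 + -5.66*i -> [-6.58, -12.24, -17.9, -23.56, -29.22]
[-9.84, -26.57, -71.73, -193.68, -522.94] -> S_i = -9.84*2.70^i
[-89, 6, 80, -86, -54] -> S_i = Random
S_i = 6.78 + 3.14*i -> [6.78, 9.92, 13.06, 16.2, 19.34]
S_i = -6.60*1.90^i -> [-6.6, -12.54, -23.83, -45.27, -86.01]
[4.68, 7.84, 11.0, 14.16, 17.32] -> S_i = 4.68 + 3.16*i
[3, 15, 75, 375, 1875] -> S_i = 3*5^i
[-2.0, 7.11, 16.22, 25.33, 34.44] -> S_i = -2.00 + 9.11*i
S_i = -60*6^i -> [-60, -360, -2160, -12960, -77760]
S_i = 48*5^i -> [48, 240, 1200, 6000, 30000]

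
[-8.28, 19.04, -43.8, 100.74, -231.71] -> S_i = -8.28*(-2.30)^i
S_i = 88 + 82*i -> [88, 170, 252, 334, 416]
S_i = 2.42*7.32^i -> [2.42, 17.71, 129.67, 949.18, 6948.0]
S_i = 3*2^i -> [3, 6, 12, 24, 48]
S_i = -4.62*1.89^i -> [-4.62, -8.73, -16.5, -31.19, -58.95]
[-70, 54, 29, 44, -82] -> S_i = Random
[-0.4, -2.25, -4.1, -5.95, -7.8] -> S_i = -0.40 + -1.85*i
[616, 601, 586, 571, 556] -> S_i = 616 + -15*i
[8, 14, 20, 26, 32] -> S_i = 8 + 6*i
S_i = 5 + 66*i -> [5, 71, 137, 203, 269]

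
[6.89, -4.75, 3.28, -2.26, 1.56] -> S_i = 6.89*(-0.69)^i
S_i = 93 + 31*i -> [93, 124, 155, 186, 217]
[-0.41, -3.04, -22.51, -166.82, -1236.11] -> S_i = -0.41*7.41^i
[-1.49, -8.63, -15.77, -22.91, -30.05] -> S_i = -1.49 + -7.14*i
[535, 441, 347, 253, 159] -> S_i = 535 + -94*i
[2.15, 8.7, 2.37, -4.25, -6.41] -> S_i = Random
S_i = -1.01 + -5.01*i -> [-1.01, -6.02, -11.03, -16.04, -21.05]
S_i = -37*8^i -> [-37, -296, -2368, -18944, -151552]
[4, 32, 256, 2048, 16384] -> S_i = 4*8^i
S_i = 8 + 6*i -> [8, 14, 20, 26, 32]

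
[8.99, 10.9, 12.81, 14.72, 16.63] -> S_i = 8.99 + 1.91*i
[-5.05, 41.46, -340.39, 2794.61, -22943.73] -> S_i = -5.05*(-8.21)^i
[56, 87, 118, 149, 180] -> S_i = 56 + 31*i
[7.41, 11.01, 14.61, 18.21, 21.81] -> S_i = 7.41 + 3.60*i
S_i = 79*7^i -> [79, 553, 3871, 27097, 189679]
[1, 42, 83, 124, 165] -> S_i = 1 + 41*i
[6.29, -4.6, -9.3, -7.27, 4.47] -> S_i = Random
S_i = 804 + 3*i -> [804, 807, 810, 813, 816]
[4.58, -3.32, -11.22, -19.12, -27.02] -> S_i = 4.58 + -7.90*i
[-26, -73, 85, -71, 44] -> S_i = Random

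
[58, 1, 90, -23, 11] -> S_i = Random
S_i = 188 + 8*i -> [188, 196, 204, 212, 220]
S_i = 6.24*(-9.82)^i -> [6.24, -61.28, 601.74, -5909.07, 58027.06]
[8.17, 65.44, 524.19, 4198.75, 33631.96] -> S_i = 8.17*8.01^i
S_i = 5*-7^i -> [5, -35, 245, -1715, 12005]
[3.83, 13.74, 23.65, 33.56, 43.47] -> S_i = 3.83 + 9.91*i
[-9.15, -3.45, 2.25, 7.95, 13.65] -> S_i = -9.15 + 5.70*i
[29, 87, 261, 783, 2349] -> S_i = 29*3^i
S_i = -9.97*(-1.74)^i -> [-9.97, 17.35, -30.19, 52.52, -91.39]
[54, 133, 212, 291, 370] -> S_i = 54 + 79*i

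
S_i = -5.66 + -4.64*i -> [-5.66, -10.3, -14.94, -19.58, -24.22]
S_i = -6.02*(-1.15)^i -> [-6.02, 6.92, -7.96, 9.16, -10.53]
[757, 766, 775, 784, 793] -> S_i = 757 + 9*i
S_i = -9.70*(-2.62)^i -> [-9.7, 25.41, -66.58, 174.45, -457.06]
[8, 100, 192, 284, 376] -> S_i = 8 + 92*i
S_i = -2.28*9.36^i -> [-2.28, -21.34, -199.75, -1869.66, -17500.01]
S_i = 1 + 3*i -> [1, 4, 7, 10, 13]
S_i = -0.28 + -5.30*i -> [-0.28, -5.58, -10.88, -16.18, -21.48]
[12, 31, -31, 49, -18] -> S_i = Random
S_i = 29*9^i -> [29, 261, 2349, 21141, 190269]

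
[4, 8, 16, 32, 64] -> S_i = 4*2^i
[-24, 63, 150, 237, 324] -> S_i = -24 + 87*i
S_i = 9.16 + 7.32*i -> [9.16, 16.48, 23.8, 31.12, 38.44]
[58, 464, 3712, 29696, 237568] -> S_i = 58*8^i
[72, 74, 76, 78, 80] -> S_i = 72 + 2*i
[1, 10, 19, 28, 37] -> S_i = 1 + 9*i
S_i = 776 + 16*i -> [776, 792, 808, 824, 840]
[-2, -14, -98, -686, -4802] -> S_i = -2*7^i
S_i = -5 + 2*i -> [-5, -3, -1, 1, 3]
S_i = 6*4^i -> [6, 24, 96, 384, 1536]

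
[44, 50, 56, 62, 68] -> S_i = 44 + 6*i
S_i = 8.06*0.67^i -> [8.06, 5.4, 3.62, 2.42, 1.62]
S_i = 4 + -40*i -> [4, -36, -76, -116, -156]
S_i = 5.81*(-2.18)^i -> [5.81, -12.67, 27.61, -60.19, 131.22]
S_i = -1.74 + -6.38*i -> [-1.74, -8.12, -14.5, -20.88, -27.26]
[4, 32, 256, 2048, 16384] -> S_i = 4*8^i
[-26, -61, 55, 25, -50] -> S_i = Random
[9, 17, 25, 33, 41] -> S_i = 9 + 8*i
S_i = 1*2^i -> [1, 2, 4, 8, 16]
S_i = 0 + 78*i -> [0, 78, 156, 234, 312]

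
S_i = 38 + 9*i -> [38, 47, 56, 65, 74]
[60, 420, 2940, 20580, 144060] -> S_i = 60*7^i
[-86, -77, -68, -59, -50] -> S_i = -86 + 9*i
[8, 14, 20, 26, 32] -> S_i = 8 + 6*i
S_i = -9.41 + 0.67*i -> [-9.41, -8.74, -8.07, -7.4, -6.73]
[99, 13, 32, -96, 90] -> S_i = Random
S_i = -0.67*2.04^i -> [-0.67, -1.37, -2.79, -5.69, -11.6]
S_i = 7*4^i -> [7, 28, 112, 448, 1792]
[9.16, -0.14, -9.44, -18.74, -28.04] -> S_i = 9.16 + -9.30*i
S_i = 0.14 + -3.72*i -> [0.14, -3.58, -7.3, -11.02, -14.74]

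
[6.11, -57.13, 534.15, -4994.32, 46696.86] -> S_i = 6.11*(-9.35)^i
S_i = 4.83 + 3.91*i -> [4.83, 8.74, 12.65, 16.56, 20.47]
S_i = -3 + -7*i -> [-3, -10, -17, -24, -31]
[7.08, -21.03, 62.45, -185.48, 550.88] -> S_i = 7.08*(-2.97)^i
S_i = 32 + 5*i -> [32, 37, 42, 47, 52]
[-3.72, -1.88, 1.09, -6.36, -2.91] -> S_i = Random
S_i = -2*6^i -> [-2, -12, -72, -432, -2592]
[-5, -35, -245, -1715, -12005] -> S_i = -5*7^i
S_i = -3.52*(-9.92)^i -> [-3.52, 34.92, -346.39, 3436.19, -34087.04]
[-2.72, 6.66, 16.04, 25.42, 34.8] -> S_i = -2.72 + 9.38*i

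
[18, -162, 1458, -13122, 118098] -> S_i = 18*-9^i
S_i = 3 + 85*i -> [3, 88, 173, 258, 343]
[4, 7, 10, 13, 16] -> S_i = 4 + 3*i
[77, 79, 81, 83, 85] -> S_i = 77 + 2*i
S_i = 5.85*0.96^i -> [5.85, 5.62, 5.39, 5.18, 4.97]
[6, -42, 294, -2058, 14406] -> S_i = 6*-7^i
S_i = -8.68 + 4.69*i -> [-8.68, -3.99, 0.7, 5.39, 10.08]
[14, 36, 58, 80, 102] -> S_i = 14 + 22*i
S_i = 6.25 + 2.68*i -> [6.25, 8.93, 11.61, 14.29, 16.97]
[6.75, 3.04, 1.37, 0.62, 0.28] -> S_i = 6.75*0.45^i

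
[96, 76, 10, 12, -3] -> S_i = Random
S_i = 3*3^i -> [3, 9, 27, 81, 243]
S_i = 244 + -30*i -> [244, 214, 184, 154, 124]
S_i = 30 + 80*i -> [30, 110, 190, 270, 350]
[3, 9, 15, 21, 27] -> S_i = 3 + 6*i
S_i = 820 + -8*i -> [820, 812, 804, 796, 788]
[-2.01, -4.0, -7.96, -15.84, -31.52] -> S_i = -2.01*1.99^i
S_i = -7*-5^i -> [-7, 35, -175, 875, -4375]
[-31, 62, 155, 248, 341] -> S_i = -31 + 93*i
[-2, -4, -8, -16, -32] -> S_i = -2*2^i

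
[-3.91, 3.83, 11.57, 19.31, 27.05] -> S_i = -3.91 + 7.74*i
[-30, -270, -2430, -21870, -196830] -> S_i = -30*9^i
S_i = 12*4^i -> [12, 48, 192, 768, 3072]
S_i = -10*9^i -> [-10, -90, -810, -7290, -65610]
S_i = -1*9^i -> [-1, -9, -81, -729, -6561]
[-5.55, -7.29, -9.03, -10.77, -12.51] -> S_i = -5.55 + -1.74*i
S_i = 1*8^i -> [1, 8, 64, 512, 4096]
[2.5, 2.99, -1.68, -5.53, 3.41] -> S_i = Random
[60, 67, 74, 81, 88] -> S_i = 60 + 7*i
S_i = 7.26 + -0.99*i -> [7.26, 6.27, 5.28, 4.29, 3.3]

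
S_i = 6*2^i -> [6, 12, 24, 48, 96]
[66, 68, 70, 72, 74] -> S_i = 66 + 2*i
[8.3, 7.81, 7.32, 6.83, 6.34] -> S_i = 8.30 + -0.49*i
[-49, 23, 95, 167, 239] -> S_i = -49 + 72*i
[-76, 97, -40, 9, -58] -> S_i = Random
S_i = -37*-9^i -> [-37, 333, -2997, 26973, -242757]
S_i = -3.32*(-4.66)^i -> [-3.32, 15.47, -72.1, 335.97, -1565.6]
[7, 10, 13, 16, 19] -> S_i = 7 + 3*i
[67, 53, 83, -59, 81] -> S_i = Random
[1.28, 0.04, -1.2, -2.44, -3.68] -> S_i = 1.28 + -1.24*i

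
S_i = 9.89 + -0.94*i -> [9.89, 8.95, 8.01, 7.07, 6.13]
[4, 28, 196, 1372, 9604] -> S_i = 4*7^i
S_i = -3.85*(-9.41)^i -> [-3.85, 36.23, -340.91, 3207.96, -30186.95]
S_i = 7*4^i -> [7, 28, 112, 448, 1792]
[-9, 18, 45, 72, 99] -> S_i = -9 + 27*i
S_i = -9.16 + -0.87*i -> [-9.16, -10.03, -10.9, -11.77, -12.64]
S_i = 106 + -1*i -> [106, 105, 104, 103, 102]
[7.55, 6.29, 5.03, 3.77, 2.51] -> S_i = 7.55 + -1.26*i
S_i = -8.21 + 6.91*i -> [-8.21, -1.3, 5.61, 12.52, 19.43]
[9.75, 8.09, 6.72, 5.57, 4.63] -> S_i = 9.75*0.83^i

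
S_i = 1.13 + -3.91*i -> [1.13, -2.78, -6.69, -10.6, -14.51]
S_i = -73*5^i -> [-73, -365, -1825, -9125, -45625]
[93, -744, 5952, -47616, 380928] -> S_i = 93*-8^i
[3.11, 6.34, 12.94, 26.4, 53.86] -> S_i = 3.11*2.04^i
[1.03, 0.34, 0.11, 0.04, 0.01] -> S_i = 1.03*0.33^i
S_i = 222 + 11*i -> [222, 233, 244, 255, 266]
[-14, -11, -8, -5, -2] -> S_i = -14 + 3*i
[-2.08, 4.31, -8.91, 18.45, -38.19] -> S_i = -2.08*(-2.07)^i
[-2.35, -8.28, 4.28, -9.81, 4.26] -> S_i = Random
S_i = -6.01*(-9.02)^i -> [-6.01, 54.21, -488.98, 4410.56, -39783.28]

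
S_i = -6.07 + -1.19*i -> [-6.07, -7.26, -8.45, -9.64, -10.83]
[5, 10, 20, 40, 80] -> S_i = 5*2^i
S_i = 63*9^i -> [63, 567, 5103, 45927, 413343]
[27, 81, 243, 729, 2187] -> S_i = 27*3^i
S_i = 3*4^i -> [3, 12, 48, 192, 768]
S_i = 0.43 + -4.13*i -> [0.43, -3.7, -7.83, -11.96, -16.09]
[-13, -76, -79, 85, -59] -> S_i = Random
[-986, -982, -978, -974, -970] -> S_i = -986 + 4*i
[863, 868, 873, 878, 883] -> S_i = 863 + 5*i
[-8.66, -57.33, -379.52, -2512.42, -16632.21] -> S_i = -8.66*6.62^i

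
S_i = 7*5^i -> [7, 35, 175, 875, 4375]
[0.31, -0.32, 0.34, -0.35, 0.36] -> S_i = 0.31*(-1.04)^i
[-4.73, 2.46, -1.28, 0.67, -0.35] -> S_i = -4.73*(-0.52)^i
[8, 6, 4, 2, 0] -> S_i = 8 + -2*i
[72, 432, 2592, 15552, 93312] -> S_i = 72*6^i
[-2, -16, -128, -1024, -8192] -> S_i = -2*8^i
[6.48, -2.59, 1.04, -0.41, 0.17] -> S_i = 6.48*(-0.40)^i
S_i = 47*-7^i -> [47, -329, 2303, -16121, 112847]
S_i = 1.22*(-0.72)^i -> [1.22, -0.88, 0.63, -0.46, 0.33]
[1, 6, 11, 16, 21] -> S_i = 1 + 5*i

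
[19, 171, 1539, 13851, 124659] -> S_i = 19*9^i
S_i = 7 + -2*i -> [7, 5, 3, 1, -1]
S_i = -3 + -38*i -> [-3, -41, -79, -117, -155]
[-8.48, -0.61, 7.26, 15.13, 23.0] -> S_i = -8.48 + 7.87*i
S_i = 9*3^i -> [9, 27, 81, 243, 729]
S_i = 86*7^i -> [86, 602, 4214, 29498, 206486]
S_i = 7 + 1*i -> [7, 8, 9, 10, 11]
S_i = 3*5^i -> [3, 15, 75, 375, 1875]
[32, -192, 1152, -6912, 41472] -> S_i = 32*-6^i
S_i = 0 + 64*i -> [0, 64, 128, 192, 256]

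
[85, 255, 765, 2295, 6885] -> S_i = 85*3^i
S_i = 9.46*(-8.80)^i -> [9.46, -83.25, 732.58, -6446.73, 56731.18]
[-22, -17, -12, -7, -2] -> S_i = -22 + 5*i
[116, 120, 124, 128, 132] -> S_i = 116 + 4*i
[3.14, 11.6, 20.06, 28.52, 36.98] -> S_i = 3.14 + 8.46*i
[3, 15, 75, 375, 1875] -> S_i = 3*5^i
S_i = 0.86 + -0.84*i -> [0.86, 0.02, -0.82, -1.66, -2.5]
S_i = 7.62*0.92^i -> [7.62, 7.01, 6.45, 5.93, 5.46]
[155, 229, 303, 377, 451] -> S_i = 155 + 74*i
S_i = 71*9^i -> [71, 639, 5751, 51759, 465831]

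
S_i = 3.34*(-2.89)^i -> [3.34, -9.65, 27.9, -80.62, 232.99]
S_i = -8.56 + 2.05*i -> [-8.56, -6.51, -4.46, -2.41, -0.36]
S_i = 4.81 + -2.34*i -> [4.81, 2.47, 0.13, -2.21, -4.55]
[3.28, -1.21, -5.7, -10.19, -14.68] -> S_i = 3.28 + -4.49*i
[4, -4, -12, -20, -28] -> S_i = 4 + -8*i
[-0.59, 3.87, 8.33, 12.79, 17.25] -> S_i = -0.59 + 4.46*i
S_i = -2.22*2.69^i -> [-2.22, -5.97, -16.06, -43.21, -116.24]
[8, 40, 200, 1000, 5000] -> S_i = 8*5^i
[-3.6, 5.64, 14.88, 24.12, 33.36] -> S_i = -3.60 + 9.24*i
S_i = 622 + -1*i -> [622, 621, 620, 619, 618]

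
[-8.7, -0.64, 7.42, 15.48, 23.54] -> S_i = -8.70 + 8.06*i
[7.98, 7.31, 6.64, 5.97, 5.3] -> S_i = 7.98 + -0.67*i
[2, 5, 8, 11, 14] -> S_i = 2 + 3*i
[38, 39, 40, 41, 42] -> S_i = 38 + 1*i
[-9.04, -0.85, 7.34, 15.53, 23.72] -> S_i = -9.04 + 8.19*i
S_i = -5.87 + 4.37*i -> [-5.87, -1.5, 2.87, 7.24, 11.61]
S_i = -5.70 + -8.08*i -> [-5.7, -13.78, -21.86, -29.94, -38.02]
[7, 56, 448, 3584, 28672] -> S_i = 7*8^i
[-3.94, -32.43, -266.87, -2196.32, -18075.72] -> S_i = -3.94*8.23^i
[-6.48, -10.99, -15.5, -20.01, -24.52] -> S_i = -6.48 + -4.51*i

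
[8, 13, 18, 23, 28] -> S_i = 8 + 5*i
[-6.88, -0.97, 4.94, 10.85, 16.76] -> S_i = -6.88 + 5.91*i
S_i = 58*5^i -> [58, 290, 1450, 7250, 36250]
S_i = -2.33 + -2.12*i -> [-2.33, -4.45, -6.57, -8.69, -10.81]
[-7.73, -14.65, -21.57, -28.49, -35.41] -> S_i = -7.73 + -6.92*i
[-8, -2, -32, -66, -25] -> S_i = Random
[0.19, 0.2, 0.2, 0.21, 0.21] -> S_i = 0.19*1.03^i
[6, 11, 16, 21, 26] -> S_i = 6 + 5*i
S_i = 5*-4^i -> [5, -20, 80, -320, 1280]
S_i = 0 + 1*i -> [0, 1, 2, 3, 4]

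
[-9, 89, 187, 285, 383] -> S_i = -9 + 98*i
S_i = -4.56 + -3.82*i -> [-4.56, -8.38, -12.2, -16.02, -19.84]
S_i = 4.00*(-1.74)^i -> [4.0, -6.96, 12.11, -21.07, 36.67]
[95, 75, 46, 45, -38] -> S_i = Random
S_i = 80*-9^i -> [80, -720, 6480, -58320, 524880]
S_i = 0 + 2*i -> [0, 2, 4, 6, 8]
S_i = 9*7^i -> [9, 63, 441, 3087, 21609]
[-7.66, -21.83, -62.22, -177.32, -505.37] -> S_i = -7.66*2.85^i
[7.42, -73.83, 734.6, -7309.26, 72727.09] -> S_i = 7.42*(-9.95)^i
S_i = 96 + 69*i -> [96, 165, 234, 303, 372]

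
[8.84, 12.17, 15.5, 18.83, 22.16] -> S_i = 8.84 + 3.33*i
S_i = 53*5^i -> [53, 265, 1325, 6625, 33125]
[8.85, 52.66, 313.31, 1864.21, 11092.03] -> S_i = 8.85*5.95^i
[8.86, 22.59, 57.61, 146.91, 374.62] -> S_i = 8.86*2.55^i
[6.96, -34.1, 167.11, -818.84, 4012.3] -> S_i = 6.96*(-4.90)^i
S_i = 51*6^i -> [51, 306, 1836, 11016, 66096]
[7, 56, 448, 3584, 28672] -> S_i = 7*8^i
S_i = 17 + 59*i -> [17, 76, 135, 194, 253]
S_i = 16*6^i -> [16, 96, 576, 3456, 20736]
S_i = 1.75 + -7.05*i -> [1.75, -5.3, -12.35, -19.4, -26.45]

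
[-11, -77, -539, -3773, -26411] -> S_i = -11*7^i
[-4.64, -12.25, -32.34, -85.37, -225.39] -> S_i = -4.64*2.64^i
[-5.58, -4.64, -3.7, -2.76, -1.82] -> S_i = -5.58 + 0.94*i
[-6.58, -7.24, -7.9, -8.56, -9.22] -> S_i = -6.58 + -0.66*i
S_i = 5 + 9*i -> [5, 14, 23, 32, 41]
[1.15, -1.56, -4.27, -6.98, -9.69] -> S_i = 1.15 + -2.71*i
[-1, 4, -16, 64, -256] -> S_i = -1*-4^i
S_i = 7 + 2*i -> [7, 9, 11, 13, 15]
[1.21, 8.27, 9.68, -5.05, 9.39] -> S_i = Random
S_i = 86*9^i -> [86, 774, 6966, 62694, 564246]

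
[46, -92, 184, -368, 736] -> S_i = 46*-2^i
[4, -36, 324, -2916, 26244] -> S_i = 4*-9^i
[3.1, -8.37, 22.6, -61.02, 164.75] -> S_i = 3.10*(-2.70)^i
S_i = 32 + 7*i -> [32, 39, 46, 53, 60]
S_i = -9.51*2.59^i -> [-9.51, -24.63, -63.79, -165.23, -427.94]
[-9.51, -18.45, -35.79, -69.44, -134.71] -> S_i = -9.51*1.94^i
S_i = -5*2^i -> [-5, -10, -20, -40, -80]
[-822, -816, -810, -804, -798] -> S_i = -822 + 6*i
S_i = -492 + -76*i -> [-492, -568, -644, -720, -796]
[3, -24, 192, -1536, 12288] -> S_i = 3*-8^i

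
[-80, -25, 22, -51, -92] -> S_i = Random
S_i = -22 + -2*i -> [-22, -24, -26, -28, -30]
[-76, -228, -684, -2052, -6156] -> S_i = -76*3^i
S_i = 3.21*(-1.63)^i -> [3.21, -5.23, 8.53, -13.9, 22.66]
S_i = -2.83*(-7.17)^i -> [-2.83, 20.29, -145.49, 1043.14, -7479.34]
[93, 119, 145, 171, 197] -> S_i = 93 + 26*i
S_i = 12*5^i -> [12, 60, 300, 1500, 7500]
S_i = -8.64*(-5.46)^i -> [-8.64, 47.17, -257.57, 1406.34, -7678.64]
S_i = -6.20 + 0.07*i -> [-6.2, -6.13, -6.06, -5.99, -5.92]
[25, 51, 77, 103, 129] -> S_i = 25 + 26*i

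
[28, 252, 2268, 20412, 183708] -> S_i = 28*9^i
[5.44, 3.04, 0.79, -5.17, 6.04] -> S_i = Random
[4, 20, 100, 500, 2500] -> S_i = 4*5^i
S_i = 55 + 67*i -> [55, 122, 189, 256, 323]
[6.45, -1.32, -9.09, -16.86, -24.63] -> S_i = 6.45 + -7.77*i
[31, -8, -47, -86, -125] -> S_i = 31 + -39*i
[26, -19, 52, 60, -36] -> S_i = Random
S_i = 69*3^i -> [69, 207, 621, 1863, 5589]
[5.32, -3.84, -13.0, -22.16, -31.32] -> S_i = 5.32 + -9.16*i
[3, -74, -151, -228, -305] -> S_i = 3 + -77*i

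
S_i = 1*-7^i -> [1, -7, 49, -343, 2401]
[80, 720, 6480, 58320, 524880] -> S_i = 80*9^i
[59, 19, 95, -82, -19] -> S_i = Random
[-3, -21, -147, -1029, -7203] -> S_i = -3*7^i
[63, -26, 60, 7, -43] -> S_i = Random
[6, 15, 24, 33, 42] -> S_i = 6 + 9*i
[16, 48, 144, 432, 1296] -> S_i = 16*3^i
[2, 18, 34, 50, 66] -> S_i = 2 + 16*i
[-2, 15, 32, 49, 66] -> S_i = -2 + 17*i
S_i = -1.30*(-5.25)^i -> [-1.3, 6.82, -35.83, 188.11, -987.6]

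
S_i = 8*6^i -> [8, 48, 288, 1728, 10368]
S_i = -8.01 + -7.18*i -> [-8.01, -15.19, -22.37, -29.55, -36.73]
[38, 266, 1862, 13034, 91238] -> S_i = 38*7^i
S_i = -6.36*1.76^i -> [-6.36, -11.19, -19.7, -34.67, -61.02]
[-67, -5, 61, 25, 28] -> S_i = Random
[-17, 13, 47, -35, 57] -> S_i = Random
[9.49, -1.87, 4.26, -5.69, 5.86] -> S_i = Random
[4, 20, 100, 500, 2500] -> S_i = 4*5^i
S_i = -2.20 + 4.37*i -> [-2.2, 2.17, 6.54, 10.91, 15.28]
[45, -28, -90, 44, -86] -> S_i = Random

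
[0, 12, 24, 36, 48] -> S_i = 0 + 12*i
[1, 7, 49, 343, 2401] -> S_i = 1*7^i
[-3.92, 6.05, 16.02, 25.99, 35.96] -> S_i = -3.92 + 9.97*i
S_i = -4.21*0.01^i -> [-4.21, -0.04, -0.0, -0.0, -0.0]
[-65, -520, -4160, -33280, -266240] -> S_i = -65*8^i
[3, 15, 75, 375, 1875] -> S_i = 3*5^i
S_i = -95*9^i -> [-95, -855, -7695, -69255, -623295]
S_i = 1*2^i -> [1, 2, 4, 8, 16]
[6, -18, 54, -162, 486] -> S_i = 6*-3^i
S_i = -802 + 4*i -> [-802, -798, -794, -790, -786]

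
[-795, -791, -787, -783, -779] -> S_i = -795 + 4*i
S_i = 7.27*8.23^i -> [7.27, 59.83, 492.42, 4052.6, 33352.91]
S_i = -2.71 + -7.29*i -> [-2.71, -10.0, -17.29, -24.58, -31.87]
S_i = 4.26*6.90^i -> [4.26, 29.39, 202.82, 1399.45, 9656.19]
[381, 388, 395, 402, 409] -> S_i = 381 + 7*i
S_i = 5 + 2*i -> [5, 7, 9, 11, 13]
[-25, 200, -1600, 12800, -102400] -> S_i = -25*-8^i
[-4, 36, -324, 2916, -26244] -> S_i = -4*-9^i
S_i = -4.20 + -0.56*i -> [-4.2, -4.76, -5.32, -5.88, -6.44]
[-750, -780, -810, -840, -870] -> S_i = -750 + -30*i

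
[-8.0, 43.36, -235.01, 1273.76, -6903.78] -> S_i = -8.00*(-5.42)^i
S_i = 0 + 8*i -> [0, 8, 16, 24, 32]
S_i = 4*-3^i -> [4, -12, 36, -108, 324]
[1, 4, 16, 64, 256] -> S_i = 1*4^i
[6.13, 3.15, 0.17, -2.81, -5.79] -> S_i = 6.13 + -2.98*i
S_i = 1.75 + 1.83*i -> [1.75, 3.58, 5.41, 7.24, 9.07]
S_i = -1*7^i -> [-1, -7, -49, -343, -2401]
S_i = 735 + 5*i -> [735, 740, 745, 750, 755]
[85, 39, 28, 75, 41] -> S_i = Random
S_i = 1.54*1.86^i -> [1.54, 2.86, 5.33, 9.91, 18.43]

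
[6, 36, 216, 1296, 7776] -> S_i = 6*6^i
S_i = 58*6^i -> [58, 348, 2088, 12528, 75168]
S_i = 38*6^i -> [38, 228, 1368, 8208, 49248]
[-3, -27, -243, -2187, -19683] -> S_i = -3*9^i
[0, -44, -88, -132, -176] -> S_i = 0 + -44*i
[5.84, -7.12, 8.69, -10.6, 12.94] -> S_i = 5.84*(-1.22)^i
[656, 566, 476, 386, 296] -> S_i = 656 + -90*i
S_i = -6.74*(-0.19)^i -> [-6.74, 1.28, -0.24, 0.05, -0.01]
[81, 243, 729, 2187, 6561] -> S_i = 81*3^i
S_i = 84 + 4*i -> [84, 88, 92, 96, 100]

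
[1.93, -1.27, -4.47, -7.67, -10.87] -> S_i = 1.93 + -3.20*i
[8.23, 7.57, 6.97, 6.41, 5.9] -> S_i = 8.23*0.92^i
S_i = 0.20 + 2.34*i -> [0.2, 2.54, 4.88, 7.22, 9.56]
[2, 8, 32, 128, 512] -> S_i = 2*4^i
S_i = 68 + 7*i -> [68, 75, 82, 89, 96]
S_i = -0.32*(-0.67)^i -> [-0.32, 0.21, -0.14, 0.1, -0.06]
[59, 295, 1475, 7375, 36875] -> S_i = 59*5^i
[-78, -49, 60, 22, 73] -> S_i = Random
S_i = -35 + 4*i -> [-35, -31, -27, -23, -19]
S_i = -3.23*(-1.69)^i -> [-3.23, 5.46, -9.23, 15.59, -26.35]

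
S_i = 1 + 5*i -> [1, 6, 11, 16, 21]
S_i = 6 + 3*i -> [6, 9, 12, 15, 18]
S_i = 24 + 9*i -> [24, 33, 42, 51, 60]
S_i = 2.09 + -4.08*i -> [2.09, -1.99, -6.07, -10.15, -14.23]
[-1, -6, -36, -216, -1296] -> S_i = -1*6^i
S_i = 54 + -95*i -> [54, -41, -136, -231, -326]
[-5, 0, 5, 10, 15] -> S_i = -5 + 5*i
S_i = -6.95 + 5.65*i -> [-6.95, -1.3, 4.35, 10.0, 15.65]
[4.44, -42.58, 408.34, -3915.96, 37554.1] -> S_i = 4.44*(-9.59)^i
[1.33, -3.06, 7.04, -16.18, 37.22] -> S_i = 1.33*(-2.30)^i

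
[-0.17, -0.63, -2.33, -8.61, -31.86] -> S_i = -0.17*3.70^i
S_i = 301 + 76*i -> [301, 377, 453, 529, 605]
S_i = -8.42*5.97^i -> [-8.42, -50.27, -300.1, -1791.58, -10695.7]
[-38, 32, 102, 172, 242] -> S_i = -38 + 70*i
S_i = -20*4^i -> [-20, -80, -320, -1280, -5120]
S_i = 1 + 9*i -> [1, 10, 19, 28, 37]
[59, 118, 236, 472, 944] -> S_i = 59*2^i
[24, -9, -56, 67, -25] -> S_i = Random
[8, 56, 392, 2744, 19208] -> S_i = 8*7^i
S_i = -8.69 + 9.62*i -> [-8.69, 0.93, 10.55, 20.17, 29.79]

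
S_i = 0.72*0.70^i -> [0.72, 0.5, 0.35, 0.25, 0.17]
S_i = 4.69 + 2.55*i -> [4.69, 7.24, 9.79, 12.34, 14.89]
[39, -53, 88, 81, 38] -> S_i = Random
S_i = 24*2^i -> [24, 48, 96, 192, 384]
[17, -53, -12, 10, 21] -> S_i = Random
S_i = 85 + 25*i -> [85, 110, 135, 160, 185]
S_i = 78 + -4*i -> [78, 74, 70, 66, 62]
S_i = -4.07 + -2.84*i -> [-4.07, -6.91, -9.75, -12.59, -15.43]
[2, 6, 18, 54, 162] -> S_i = 2*3^i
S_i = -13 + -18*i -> [-13, -31, -49, -67, -85]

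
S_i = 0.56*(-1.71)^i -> [0.56, -0.96, 1.64, -2.8, 4.79]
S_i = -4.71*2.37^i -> [-4.71, -11.16, -26.46, -62.7, -148.6]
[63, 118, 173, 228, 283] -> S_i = 63 + 55*i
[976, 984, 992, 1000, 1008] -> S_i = 976 + 8*i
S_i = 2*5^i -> [2, 10, 50, 250, 1250]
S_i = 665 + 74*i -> [665, 739, 813, 887, 961]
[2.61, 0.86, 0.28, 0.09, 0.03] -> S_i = 2.61*0.33^i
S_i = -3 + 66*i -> [-3, 63, 129, 195, 261]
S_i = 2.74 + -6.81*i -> [2.74, -4.07, -10.88, -17.69, -24.5]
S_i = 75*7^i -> [75, 525, 3675, 25725, 180075]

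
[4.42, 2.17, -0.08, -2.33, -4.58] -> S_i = 4.42 + -2.25*i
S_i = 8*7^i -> [8, 56, 392, 2744, 19208]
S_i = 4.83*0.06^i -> [4.83, 0.29, 0.02, 0.0, 0.0]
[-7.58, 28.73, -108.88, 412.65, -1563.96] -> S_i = -7.58*(-3.79)^i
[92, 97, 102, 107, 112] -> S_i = 92 + 5*i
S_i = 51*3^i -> [51, 153, 459, 1377, 4131]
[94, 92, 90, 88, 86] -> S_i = 94 + -2*i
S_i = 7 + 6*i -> [7, 13, 19, 25, 31]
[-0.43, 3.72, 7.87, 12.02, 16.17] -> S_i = -0.43 + 4.15*i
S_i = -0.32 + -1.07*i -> [-0.32, -1.39, -2.46, -3.53, -4.6]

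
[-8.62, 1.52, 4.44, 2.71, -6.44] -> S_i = Random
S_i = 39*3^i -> [39, 117, 351, 1053, 3159]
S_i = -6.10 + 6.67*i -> [-6.1, 0.57, 7.24, 13.91, 20.58]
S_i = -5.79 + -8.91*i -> [-5.79, -14.7, -23.61, -32.52, -41.43]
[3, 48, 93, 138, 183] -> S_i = 3 + 45*i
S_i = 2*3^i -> [2, 6, 18, 54, 162]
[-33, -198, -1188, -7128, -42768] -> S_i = -33*6^i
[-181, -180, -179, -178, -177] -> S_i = -181 + 1*i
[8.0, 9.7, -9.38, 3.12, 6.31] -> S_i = Random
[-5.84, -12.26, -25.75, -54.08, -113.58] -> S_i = -5.84*2.10^i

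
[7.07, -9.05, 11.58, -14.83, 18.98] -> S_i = 7.07*(-1.28)^i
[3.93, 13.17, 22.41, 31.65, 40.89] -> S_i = 3.93 + 9.24*i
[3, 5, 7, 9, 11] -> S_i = 3 + 2*i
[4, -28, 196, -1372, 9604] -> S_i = 4*-7^i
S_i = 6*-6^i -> [6, -36, 216, -1296, 7776]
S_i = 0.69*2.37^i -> [0.69, 1.64, 3.88, 9.19, 21.77]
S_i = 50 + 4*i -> [50, 54, 58, 62, 66]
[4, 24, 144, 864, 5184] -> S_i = 4*6^i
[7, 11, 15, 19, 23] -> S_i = 7 + 4*i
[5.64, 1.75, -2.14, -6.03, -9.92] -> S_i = 5.64 + -3.89*i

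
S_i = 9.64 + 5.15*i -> [9.64, 14.79, 19.94, 25.09, 30.24]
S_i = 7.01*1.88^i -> [7.01, 13.18, 24.78, 46.58, 87.57]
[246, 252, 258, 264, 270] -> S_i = 246 + 6*i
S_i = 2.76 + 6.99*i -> [2.76, 9.75, 16.74, 23.73, 30.72]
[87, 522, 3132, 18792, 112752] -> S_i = 87*6^i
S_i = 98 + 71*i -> [98, 169, 240, 311, 382]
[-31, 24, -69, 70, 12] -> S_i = Random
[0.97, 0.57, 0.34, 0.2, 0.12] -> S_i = 0.97*0.59^i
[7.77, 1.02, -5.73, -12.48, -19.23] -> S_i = 7.77 + -6.75*i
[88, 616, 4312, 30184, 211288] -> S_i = 88*7^i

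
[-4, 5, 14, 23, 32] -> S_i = -4 + 9*i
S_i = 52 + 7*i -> [52, 59, 66, 73, 80]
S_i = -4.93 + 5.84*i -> [-4.93, 0.91, 6.75, 12.59, 18.43]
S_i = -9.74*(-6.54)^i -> [-9.74, 63.7, -416.6, 2724.53, -17818.45]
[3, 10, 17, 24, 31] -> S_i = 3 + 7*i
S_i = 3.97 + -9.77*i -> [3.97, -5.8, -15.57, -25.34, -35.11]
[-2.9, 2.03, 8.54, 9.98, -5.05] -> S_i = Random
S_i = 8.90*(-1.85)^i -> [8.9, -16.46, 30.46, -56.35, 104.25]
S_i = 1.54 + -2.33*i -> [1.54, -0.79, -3.12, -5.45, -7.78]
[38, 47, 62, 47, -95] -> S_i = Random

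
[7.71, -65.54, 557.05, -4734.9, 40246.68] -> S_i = 7.71*(-8.50)^i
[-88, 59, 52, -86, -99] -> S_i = Random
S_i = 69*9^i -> [69, 621, 5589, 50301, 452709]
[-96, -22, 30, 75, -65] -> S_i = Random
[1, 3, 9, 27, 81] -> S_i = 1*3^i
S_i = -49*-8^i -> [-49, 392, -3136, 25088, -200704]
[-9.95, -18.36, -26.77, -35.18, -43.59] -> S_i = -9.95 + -8.41*i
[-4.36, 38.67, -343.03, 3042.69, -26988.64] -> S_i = -4.36*(-8.87)^i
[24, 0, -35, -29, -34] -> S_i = Random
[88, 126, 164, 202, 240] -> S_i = 88 + 38*i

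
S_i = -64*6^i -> [-64, -384, -2304, -13824, -82944]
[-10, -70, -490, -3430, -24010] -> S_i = -10*7^i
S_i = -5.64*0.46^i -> [-5.64, -2.59, -1.19, -0.55, -0.25]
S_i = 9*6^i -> [9, 54, 324, 1944, 11664]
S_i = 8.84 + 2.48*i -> [8.84, 11.32, 13.8, 16.28, 18.76]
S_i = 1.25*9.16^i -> [1.25, 11.45, 104.88, 960.72, 8800.19]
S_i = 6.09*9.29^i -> [6.09, 56.58, 525.59, 4882.75, 45360.74]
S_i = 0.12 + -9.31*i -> [0.12, -9.19, -18.5, -27.81, -37.12]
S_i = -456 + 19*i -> [-456, -437, -418, -399, -380]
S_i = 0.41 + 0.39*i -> [0.41, 0.8, 1.19, 1.58, 1.97]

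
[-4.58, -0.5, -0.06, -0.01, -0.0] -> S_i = -4.58*0.11^i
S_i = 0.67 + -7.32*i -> [0.67, -6.65, -13.97, -21.29, -28.61]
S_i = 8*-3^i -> [8, -24, 72, -216, 648]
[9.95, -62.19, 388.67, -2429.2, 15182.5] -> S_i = 9.95*(-6.25)^i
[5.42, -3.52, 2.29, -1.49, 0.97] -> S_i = 5.42*(-0.65)^i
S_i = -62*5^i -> [-62, -310, -1550, -7750, -38750]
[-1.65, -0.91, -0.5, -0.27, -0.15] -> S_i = -1.65*0.55^i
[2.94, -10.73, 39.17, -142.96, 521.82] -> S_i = 2.94*(-3.65)^i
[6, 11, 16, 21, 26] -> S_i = 6 + 5*i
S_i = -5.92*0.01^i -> [-5.92, -0.06, -0.0, -0.0, -0.0]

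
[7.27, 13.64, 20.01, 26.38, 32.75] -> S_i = 7.27 + 6.37*i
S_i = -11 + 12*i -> [-11, 1, 13, 25, 37]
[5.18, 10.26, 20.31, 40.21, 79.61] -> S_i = 5.18*1.98^i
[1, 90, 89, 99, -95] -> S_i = Random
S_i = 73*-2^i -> [73, -146, 292, -584, 1168]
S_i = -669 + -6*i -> [-669, -675, -681, -687, -693]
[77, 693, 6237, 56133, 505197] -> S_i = 77*9^i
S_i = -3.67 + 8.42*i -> [-3.67, 4.75, 13.17, 21.59, 30.01]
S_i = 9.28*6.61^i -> [9.28, 61.34, 405.46, 2680.11, 17715.52]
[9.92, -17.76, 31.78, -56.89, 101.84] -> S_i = 9.92*(-1.79)^i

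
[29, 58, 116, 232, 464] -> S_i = 29*2^i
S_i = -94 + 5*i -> [-94, -89, -84, -79, -74]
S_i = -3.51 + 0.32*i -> [-3.51, -3.19, -2.87, -2.55, -2.23]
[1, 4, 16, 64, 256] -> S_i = 1*4^i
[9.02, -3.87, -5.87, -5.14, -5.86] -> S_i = Random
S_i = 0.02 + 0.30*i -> [0.02, 0.32, 0.62, 0.92, 1.22]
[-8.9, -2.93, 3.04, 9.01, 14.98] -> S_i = -8.90 + 5.97*i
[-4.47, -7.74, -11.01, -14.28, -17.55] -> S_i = -4.47 + -3.27*i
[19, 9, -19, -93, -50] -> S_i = Random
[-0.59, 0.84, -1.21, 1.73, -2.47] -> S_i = -0.59*(-1.43)^i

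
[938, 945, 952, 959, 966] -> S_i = 938 + 7*i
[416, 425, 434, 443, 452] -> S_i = 416 + 9*i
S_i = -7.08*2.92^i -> [-7.08, -20.67, -60.37, -176.27, -514.71]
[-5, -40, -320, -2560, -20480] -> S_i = -5*8^i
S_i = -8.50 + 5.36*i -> [-8.5, -3.14, 2.22, 7.58, 12.94]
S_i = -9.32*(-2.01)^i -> [-9.32, 18.73, -37.65, 75.68, -152.12]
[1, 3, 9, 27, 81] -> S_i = 1*3^i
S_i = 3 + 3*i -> [3, 6, 9, 12, 15]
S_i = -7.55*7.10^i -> [-7.55, -53.6, -380.6, -2702.23, -19185.82]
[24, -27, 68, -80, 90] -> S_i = Random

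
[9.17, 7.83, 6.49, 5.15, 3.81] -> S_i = 9.17 + -1.34*i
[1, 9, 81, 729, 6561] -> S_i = 1*9^i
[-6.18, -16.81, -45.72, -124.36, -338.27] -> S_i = -6.18*2.72^i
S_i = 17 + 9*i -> [17, 26, 35, 44, 53]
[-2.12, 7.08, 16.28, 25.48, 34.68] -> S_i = -2.12 + 9.20*i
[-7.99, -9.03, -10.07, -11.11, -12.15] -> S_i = -7.99 + -1.04*i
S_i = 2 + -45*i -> [2, -43, -88, -133, -178]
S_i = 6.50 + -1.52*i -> [6.5, 4.98, 3.46, 1.94, 0.42]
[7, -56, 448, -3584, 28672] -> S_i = 7*-8^i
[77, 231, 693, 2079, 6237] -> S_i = 77*3^i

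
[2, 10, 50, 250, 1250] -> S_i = 2*5^i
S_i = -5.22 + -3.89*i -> [-5.22, -9.11, -13.0, -16.89, -20.78]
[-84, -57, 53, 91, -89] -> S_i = Random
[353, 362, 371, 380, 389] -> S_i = 353 + 9*i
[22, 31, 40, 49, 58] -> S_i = 22 + 9*i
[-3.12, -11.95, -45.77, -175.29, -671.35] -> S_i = -3.12*3.83^i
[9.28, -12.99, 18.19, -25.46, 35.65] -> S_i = 9.28*(-1.40)^i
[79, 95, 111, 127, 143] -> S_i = 79 + 16*i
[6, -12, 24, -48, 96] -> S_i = 6*-2^i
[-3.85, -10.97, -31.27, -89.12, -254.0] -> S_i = -3.85*2.85^i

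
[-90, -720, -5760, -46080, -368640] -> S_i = -90*8^i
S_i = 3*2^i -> [3, 6, 12, 24, 48]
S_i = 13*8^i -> [13, 104, 832, 6656, 53248]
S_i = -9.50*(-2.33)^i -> [-9.5, 22.14, -51.57, 120.17, -279.99]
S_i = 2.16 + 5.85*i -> [2.16, 8.01, 13.86, 19.71, 25.56]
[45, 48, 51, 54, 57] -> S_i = 45 + 3*i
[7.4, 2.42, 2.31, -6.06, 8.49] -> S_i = Random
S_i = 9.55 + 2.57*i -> [9.55, 12.12, 14.69, 17.26, 19.83]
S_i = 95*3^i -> [95, 285, 855, 2565, 7695]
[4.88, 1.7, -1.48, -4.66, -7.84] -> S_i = 4.88 + -3.18*i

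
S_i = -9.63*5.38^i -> [-9.63, -51.81, -278.73, -1499.59, -8067.8]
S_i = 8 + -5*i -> [8, 3, -2, -7, -12]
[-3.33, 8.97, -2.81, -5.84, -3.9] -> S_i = Random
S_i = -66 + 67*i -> [-66, 1, 68, 135, 202]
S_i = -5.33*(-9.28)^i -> [-5.33, 49.46, -459.01, 4259.62, -39529.3]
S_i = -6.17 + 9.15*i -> [-6.17, 2.98, 12.13, 21.28, 30.43]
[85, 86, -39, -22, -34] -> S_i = Random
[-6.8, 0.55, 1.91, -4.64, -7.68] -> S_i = Random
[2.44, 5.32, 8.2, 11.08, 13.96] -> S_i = 2.44 + 2.88*i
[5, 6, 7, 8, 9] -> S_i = 5 + 1*i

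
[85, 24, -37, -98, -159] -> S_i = 85 + -61*i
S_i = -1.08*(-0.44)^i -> [-1.08, 0.48, -0.21, 0.09, -0.04]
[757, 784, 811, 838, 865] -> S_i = 757 + 27*i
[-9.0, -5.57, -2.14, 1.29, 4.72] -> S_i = -9.00 + 3.43*i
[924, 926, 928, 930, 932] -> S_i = 924 + 2*i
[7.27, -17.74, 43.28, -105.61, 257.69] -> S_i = 7.27*(-2.44)^i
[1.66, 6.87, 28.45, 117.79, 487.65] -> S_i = 1.66*4.14^i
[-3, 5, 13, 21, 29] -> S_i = -3 + 8*i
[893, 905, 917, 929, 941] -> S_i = 893 + 12*i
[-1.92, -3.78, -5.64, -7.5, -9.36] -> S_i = -1.92 + -1.86*i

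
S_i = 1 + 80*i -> [1, 81, 161, 241, 321]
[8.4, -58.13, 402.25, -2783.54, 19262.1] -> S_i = 8.40*(-6.92)^i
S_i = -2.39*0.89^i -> [-2.39, -2.13, -1.89, -1.68, -1.5]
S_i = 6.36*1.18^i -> [6.36, 7.5, 8.86, 10.45, 12.33]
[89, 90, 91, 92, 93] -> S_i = 89 + 1*i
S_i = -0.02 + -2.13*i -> [-0.02, -2.15, -4.28, -6.41, -8.54]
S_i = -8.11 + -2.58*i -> [-8.11, -10.69, -13.27, -15.85, -18.43]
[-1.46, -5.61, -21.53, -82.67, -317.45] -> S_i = -1.46*3.84^i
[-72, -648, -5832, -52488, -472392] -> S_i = -72*9^i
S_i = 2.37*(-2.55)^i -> [2.37, -6.04, 15.41, -39.3, 100.21]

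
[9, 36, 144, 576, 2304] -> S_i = 9*4^i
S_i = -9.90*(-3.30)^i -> [-9.9, 32.67, -107.81, 355.78, -1174.06]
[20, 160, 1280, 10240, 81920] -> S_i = 20*8^i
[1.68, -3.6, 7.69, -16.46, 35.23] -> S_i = 1.68*(-2.14)^i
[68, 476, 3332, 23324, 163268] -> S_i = 68*7^i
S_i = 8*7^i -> [8, 56, 392, 2744, 19208]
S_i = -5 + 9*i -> [-5, 4, 13, 22, 31]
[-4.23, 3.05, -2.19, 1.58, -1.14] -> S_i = -4.23*(-0.72)^i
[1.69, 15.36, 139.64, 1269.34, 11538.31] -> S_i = 1.69*9.09^i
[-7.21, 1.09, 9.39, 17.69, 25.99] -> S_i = -7.21 + 8.30*i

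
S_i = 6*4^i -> [6, 24, 96, 384, 1536]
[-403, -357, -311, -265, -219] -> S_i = -403 + 46*i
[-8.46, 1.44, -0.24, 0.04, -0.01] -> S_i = -8.46*(-0.17)^i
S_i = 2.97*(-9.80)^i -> [2.97, -29.11, 285.24, -2795.34, 27394.33]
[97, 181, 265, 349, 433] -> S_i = 97 + 84*i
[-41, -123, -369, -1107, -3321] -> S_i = -41*3^i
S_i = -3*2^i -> [-3, -6, -12, -24, -48]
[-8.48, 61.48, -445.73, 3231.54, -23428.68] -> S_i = -8.48*(-7.25)^i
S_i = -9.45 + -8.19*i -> [-9.45, -17.64, -25.83, -34.02, -42.21]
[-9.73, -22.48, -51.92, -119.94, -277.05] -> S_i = -9.73*2.31^i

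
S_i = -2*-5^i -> [-2, 10, -50, 250, -1250]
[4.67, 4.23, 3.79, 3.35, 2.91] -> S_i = 4.67 + -0.44*i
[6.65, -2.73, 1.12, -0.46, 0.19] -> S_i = 6.65*(-0.41)^i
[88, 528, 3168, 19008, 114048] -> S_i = 88*6^i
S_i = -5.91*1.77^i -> [-5.91, -10.46, -18.52, -32.77, -58.01]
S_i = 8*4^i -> [8, 32, 128, 512, 2048]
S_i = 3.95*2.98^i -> [3.95, 11.77, 35.08, 104.53, 311.5]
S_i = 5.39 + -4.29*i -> [5.39, 1.1, -3.19, -7.48, -11.77]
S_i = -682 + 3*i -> [-682, -679, -676, -673, -670]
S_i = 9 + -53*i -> [9, -44, -97, -150, -203]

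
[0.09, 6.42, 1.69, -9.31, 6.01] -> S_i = Random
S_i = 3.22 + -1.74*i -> [3.22, 1.48, -0.26, -2.0, -3.74]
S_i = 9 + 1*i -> [9, 10, 11, 12, 13]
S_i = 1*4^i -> [1, 4, 16, 64, 256]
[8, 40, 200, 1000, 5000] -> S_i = 8*5^i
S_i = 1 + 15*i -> [1, 16, 31, 46, 61]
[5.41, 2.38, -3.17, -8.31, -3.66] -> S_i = Random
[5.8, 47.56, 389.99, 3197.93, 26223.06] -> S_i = 5.80*8.20^i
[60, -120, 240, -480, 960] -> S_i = 60*-2^i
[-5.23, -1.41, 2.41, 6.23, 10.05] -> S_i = -5.23 + 3.82*i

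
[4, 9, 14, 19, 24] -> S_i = 4 + 5*i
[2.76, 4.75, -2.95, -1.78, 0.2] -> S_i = Random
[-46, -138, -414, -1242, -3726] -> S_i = -46*3^i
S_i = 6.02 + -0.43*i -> [6.02, 5.59, 5.16, 4.73, 4.3]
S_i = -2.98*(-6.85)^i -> [-2.98, 20.41, -139.83, 957.83, -6561.13]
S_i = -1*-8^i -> [-1, 8, -64, 512, -4096]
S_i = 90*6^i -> [90, 540, 3240, 19440, 116640]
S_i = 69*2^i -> [69, 138, 276, 552, 1104]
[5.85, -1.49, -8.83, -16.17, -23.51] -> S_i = 5.85 + -7.34*i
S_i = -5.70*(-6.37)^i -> [-5.7, 36.31, -231.29, 1473.31, -9384.96]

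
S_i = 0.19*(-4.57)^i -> [0.19, -0.87, 3.97, -18.13, 82.87]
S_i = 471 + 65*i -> [471, 536, 601, 666, 731]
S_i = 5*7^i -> [5, 35, 245, 1715, 12005]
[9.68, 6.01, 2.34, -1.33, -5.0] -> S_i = 9.68 + -3.67*i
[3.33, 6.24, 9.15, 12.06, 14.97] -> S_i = 3.33 + 2.91*i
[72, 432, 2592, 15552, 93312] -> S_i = 72*6^i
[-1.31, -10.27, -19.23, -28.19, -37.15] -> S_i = -1.31 + -8.96*i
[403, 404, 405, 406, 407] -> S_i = 403 + 1*i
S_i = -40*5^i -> [-40, -200, -1000, -5000, -25000]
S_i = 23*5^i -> [23, 115, 575, 2875, 14375]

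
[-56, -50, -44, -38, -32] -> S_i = -56 + 6*i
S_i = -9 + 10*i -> [-9, 1, 11, 21, 31]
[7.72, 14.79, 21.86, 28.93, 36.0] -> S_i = 7.72 + 7.07*i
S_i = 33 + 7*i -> [33, 40, 47, 54, 61]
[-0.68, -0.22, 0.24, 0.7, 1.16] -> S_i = -0.68 + 0.46*i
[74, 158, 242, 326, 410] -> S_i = 74 + 84*i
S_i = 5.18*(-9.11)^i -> [5.18, -47.19, 429.9, -3916.38, 35678.23]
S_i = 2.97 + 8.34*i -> [2.97, 11.31, 19.65, 27.99, 36.33]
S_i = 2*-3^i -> [2, -6, 18, -54, 162]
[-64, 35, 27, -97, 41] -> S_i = Random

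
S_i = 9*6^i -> [9, 54, 324, 1944, 11664]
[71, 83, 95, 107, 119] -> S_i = 71 + 12*i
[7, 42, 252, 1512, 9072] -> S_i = 7*6^i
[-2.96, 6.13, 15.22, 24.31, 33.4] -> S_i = -2.96 + 9.09*i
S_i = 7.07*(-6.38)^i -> [7.07, -45.11, 287.78, -1836.04, 11713.92]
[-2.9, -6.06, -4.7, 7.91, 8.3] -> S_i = Random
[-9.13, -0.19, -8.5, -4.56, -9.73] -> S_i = Random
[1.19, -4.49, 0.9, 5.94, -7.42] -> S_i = Random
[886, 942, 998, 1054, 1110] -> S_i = 886 + 56*i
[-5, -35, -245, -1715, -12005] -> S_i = -5*7^i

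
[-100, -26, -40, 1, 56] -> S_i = Random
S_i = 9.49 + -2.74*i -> [9.49, 6.75, 4.01, 1.27, -1.47]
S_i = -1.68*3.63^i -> [-1.68, -6.1, -22.14, -80.36, -291.7]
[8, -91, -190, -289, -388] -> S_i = 8 + -99*i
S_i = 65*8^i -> [65, 520, 4160, 33280, 266240]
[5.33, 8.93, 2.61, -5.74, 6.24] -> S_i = Random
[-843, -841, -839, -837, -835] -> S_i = -843 + 2*i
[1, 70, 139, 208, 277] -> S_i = 1 + 69*i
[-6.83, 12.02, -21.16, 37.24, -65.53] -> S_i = -6.83*(-1.76)^i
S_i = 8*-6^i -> [8, -48, 288, -1728, 10368]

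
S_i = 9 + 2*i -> [9, 11, 13, 15, 17]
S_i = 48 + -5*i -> [48, 43, 38, 33, 28]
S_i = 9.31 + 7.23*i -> [9.31, 16.54, 23.77, 31.0, 38.23]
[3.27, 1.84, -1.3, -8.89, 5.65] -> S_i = Random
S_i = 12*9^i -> [12, 108, 972, 8748, 78732]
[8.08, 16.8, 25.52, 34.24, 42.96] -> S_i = 8.08 + 8.72*i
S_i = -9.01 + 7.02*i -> [-9.01, -1.99, 5.03, 12.05, 19.07]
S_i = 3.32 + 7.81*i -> [3.32, 11.13, 18.94, 26.75, 34.56]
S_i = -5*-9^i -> [-5, 45, -405, 3645, -32805]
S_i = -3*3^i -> [-3, -9, -27, -81, -243]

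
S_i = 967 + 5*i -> [967, 972, 977, 982, 987]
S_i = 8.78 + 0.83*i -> [8.78, 9.61, 10.44, 11.27, 12.1]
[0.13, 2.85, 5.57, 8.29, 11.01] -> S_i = 0.13 + 2.72*i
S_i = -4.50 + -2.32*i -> [-4.5, -6.82, -9.14, -11.46, -13.78]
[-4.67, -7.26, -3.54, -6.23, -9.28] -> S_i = Random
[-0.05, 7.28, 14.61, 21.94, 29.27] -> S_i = -0.05 + 7.33*i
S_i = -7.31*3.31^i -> [-7.31, -24.2, -80.09, -265.09, -877.46]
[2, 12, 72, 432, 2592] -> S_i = 2*6^i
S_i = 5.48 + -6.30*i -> [5.48, -0.82, -7.12, -13.42, -19.72]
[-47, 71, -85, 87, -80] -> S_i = Random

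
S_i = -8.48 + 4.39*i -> [-8.48, -4.09, 0.3, 4.69, 9.08]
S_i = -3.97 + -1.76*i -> [-3.97, -5.73, -7.49, -9.25, -11.01]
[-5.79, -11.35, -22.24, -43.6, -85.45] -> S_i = -5.79*1.96^i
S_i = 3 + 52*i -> [3, 55, 107, 159, 211]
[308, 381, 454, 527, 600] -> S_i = 308 + 73*i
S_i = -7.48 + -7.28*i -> [-7.48, -14.76, -22.04, -29.32, -36.6]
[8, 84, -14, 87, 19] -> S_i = Random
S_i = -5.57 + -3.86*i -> [-5.57, -9.43, -13.29, -17.15, -21.01]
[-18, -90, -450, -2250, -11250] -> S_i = -18*5^i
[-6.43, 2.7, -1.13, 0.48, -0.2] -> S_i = -6.43*(-0.42)^i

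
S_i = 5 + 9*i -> [5, 14, 23, 32, 41]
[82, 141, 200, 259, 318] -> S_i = 82 + 59*i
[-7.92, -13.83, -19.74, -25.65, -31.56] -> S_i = -7.92 + -5.91*i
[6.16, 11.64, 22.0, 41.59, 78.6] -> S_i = 6.16*1.89^i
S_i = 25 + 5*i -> [25, 30, 35, 40, 45]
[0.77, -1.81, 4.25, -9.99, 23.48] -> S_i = 0.77*(-2.35)^i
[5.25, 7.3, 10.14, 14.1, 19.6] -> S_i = 5.25*1.39^i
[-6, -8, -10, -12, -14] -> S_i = -6 + -2*i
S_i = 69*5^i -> [69, 345, 1725, 8625, 43125]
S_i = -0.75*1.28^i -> [-0.75, -0.96, -1.23, -1.57, -2.01]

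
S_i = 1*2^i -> [1, 2, 4, 8, 16]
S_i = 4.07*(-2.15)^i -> [4.07, -8.75, 18.81, -40.45, 86.97]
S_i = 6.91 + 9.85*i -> [6.91, 16.76, 26.61, 36.46, 46.31]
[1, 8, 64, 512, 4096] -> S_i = 1*8^i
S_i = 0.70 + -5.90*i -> [0.7, -5.2, -11.1, -17.0, -22.9]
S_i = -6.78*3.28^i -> [-6.78, -22.24, -72.94, -239.25, -784.74]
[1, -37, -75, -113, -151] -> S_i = 1 + -38*i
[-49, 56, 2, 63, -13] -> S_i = Random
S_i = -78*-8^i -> [-78, 624, -4992, 39936, -319488]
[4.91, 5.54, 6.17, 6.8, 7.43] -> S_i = 4.91 + 0.63*i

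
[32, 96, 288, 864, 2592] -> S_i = 32*3^i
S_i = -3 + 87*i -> [-3, 84, 171, 258, 345]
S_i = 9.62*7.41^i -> [9.62, 71.28, 528.22, 3914.08, 29003.33]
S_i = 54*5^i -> [54, 270, 1350, 6750, 33750]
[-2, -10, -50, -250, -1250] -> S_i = -2*5^i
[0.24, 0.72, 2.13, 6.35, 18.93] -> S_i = 0.24*2.98^i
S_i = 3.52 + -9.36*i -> [3.52, -5.84, -15.2, -24.56, -33.92]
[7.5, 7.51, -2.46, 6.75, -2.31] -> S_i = Random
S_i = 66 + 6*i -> [66, 72, 78, 84, 90]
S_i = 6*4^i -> [6, 24, 96, 384, 1536]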